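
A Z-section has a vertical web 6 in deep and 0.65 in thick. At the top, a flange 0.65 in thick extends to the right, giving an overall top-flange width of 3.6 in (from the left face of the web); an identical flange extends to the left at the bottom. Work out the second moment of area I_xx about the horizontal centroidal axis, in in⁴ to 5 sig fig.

I_xx ≈ 39.277 in⁴

Split into non-overlapping primitives; take the origin at the lower-left of the bounding box.
Web: 0.65 × 6, A = 3.9 in², y = 3 in, Ī = 11.7 in⁴.
Top flange (beyond web): 2.95 × 0.65, A = 1.9175 in², y = 5.675 in, Ī = 0.06751198 in⁴.
Bottom flange (beyond web): 2.95 × 0.65, A = 1.9175 in², y = 0.325 in, Ī = 0.06751198 in⁴.
Centroid: ȳ = ΣA·y / ΣA = 3 in.
Transfer each piece to the horizontal centroidal axis using Ī + A·d² with d = y − 3:
  web: d = 0 in → contributes +11.7 in⁴
  top flange (beyond web): d = 2.675 in → contributes +13.78842 in⁴
  bottom flange (beyond web): d = -2.675 in → contributes +13.78842 in⁴
Total I = 39.27685 in⁴.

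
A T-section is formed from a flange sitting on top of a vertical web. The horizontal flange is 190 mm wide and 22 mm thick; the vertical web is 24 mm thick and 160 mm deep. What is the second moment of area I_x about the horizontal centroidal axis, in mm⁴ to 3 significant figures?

I_x ≈ 2.49 × 10⁷ mm⁴

Treat the section as a set of non-overlapping primitives; coordinates are from the bounding-box lower-left.
Flange: 190 × 22, A = 4 180 mm², y = 171 mm, Ī = 168 593 mm⁴.
Web: 24 × 160, A = 3 840 mm², y = 80 mm, Ī = 8 192 000 mm⁴.
Centroid: ȳ = ΣA·y / ΣA = 127.43 mm.
Transfer each piece to the horizontal centroidal axis using Ī + A·d² with d = y − 127.43:
  flange: d = 43.571 mm → contributes +8 104 066 mm⁴
  web: d = -47.429 mm → contributes +16 830 092 mm⁴
Total I = 24 934 158 mm⁴.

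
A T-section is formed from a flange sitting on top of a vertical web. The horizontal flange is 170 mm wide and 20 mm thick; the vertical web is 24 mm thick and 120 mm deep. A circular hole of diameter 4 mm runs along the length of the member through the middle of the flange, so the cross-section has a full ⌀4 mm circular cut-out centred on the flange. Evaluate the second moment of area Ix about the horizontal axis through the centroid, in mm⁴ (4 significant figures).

Ix ≈ 1.120 × 10⁷ mm⁴

Treat the section as a set of non-overlapping primitives; coordinates are from the bounding-box lower-left.
Flange: 170 × 20, A = 3 400 mm², y = 130 mm, Ī = 113 333 mm⁴.
Web: 24 × 120, A = 2 880 mm², y = 60 mm, Ī = 3 456 000 mm⁴.
Hole (subtracted): ⌀4, A = 12.5664 mm², y = 130 mm, Ī = 12.5664 mm⁴.
Centroid: ȳ = ΣA·y / ΣA = 97.8337 mm.
Transfer each piece to the horizontal axis through the centroid using Ī + A·d² with d = y − 97.8337:
  flange: d = 32.1663 mm → contributes +3 631 209 mm⁴
  web: d = -37.8337 mm → contributes +7 578 405 mm⁴
  hole: d = 32.1663 mm → contributes −13014.6 mm⁴
Total I = 11 196 600 mm⁴.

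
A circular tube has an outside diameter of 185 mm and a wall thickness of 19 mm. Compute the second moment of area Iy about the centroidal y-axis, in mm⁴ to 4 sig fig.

Treat the section as a set of non-overlapping primitives; coordinates are from the bounding-box lower-left.
Outer circle: ⌀185, A = 26880.3 mm², x = 92.5 mm, Ī = 57 498 539 mm⁴.
Bore (subtracted): ⌀147, A = 16971.7 mm², x = 92.5 mm, Ī = 22 921 300 mm⁴.
By symmetry the centroid is at mid-width, x̄ = 92.5 mm.
All pieces are centred on the centroidal y-axis, so I = ΣĪ (holes subtracted) = 34 577 240 mm⁴.

Iy ≈ 3.458 × 10⁷ mm⁴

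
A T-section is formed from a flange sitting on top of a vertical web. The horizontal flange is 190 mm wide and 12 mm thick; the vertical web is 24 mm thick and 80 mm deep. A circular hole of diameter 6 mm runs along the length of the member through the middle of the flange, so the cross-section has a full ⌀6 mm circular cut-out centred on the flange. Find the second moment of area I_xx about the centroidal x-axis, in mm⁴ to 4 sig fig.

I_xx ≈ 3.244 × 10⁶ mm⁴

Decompose the section into non-overlapping parts with the origin at the bottom-left of its bounding rectangle.
Flange: 190 × 12, A = 2 280 mm², y = 86 mm, Ī = 27 360 mm⁴.
Web: 24 × 80, A = 1 920 mm², y = 40 mm, Ī = 1 024 000 mm⁴.
Hole (subtracted): ⌀6, A = 28.2743 mm², y = 86 mm, Ī = 63.6173 mm⁴.
Centroid: ȳ = ΣA·y / ΣA = 64.8289 mm.
Transfer each piece to the centroidal x-axis using Ī + A·d² with d = y − 64.8289:
  flange: d = 21.1711 mm → contributes +1 049 291 mm⁴
  web: d = -24.8289 mm → contributes +2 207 631 mm⁴
  hole: d = 21.1711 mm → contributes −12736.6 mm⁴
Total I = 3 244 185 mm⁴.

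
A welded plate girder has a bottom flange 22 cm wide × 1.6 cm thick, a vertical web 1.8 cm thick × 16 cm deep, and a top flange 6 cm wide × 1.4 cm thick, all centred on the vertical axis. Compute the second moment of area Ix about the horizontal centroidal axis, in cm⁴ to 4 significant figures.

Split into non-overlapping primitives; take the origin at the lower-left of the bounding box.
Bottom plate: 22 × 1.6, A = 35.2 cm², y = 0.8 cm, Ī = 7.50933 cm⁴.
Web plate: 1.8 × 16, A = 28.8 cm², y = 9.6 cm, Ī = 614.4 cm⁴.
Top plate: 6 × 1.4, A = 8.4 cm², y = 18.3 cm, Ī = 1.372 cm⁴.
Centroid: ȳ = ΣA·y / ΣA = 6.33094 cm.
Transfer each piece to the horizontal centroidal axis using Ī + A·d² with d = y − 6.33094:
  bottom plate: d = -5.53094 cm → contributes +1084.32 cm⁴
  web plate: d = 3.26906 cm → contributes +922.179 cm⁴
  top plate: d = 11.9691 cm → contributes +1204.74 cm⁴
Total I = 3211.24 cm⁴.

Ix ≈ 3211 cm⁴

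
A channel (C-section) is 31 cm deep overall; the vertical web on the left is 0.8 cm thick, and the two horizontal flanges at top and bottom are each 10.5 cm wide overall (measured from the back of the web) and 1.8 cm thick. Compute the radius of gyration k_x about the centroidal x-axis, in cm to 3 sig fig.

Treat the section as a set of non-overlapping primitives; coordinates are from the bounding-box lower-left.
Web: 0.8 × 31, A = 24.8 cm², y = 15.5 cm, Ī = 1986.1 cm⁴.
Top flange (beyond web): 9.7 × 1.8, A = 17.46 cm², y = 30.1 cm, Ī = 4.7142 cm⁴.
Bottom flange (beyond web): 9.7 × 1.8, A = 17.46 cm², y = 0.9 cm, Ī = 4.7142 cm⁴.
By symmetry the centroid is at mid-height, ȳ = 15.5 cm.
Transfer each piece to the centroidal x-axis using Ī + A·d² with d = y − 15.5:
  web: d = 0 cm → contributes +1986.1 cm⁴
  top flange (beyond web): d = 14.6 cm → contributes +3726.5 cm⁴
  bottom flange (beyond web): d = -14.6 cm → contributes +3726.5 cm⁴
Total I = 9 439 cm⁴.
Radius of gyration: k = √(I/A) = √(9 439 / 59.72) = 12.572 cm.

k_x ≈ 12.6 cm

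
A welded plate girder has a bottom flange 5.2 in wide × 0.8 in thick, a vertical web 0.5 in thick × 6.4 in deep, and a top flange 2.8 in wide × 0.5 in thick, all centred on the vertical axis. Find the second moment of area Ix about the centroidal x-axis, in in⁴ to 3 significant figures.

Break the section into simple shapes (no overlaps), measuring from the bottom-left corner of the bounding box.
Bottom plate: 5.2 × 0.8, A = 4.16 in², y = 0.4 in, Ī = 0.22187 in⁴.
Web plate: 0.5 × 6.4, A = 3.2 in², y = 4 in, Ī = 10.923 in⁴.
Top plate: 2.8 × 0.5, A = 1.4 in², y = 7.45 in, Ī = 0.029167 in⁴.
Centroid: ȳ = ΣA·y / ΣA = 2.8418 in.
Transfer each piece to the centroidal x-axis using Ī + A·d² with d = y − 2.8418:
  bottom plate: d = -2.4418 in → contributes +25.025 in⁴
  web plate: d = 1.1582 in → contributes +15.215 in⁴
  top plate: d = 4.6082 in → contributes +29.759 in⁴
Total I = 70 in⁴.

Ix ≈ 70.0 in⁴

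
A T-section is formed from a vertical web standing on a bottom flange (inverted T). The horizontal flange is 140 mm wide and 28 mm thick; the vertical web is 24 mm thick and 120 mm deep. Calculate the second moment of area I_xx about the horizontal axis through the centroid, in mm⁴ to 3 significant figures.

I_xx ≈ 1.28 × 10⁷ mm⁴

Break the section into simple shapes (no overlaps), measuring from the bottom-left corner of the bounding box.
Flange: 140 × 28, A = 3 920 mm², y = 14 mm, Ī = 256 107 mm⁴.
Web: 24 × 120, A = 2 880 mm², y = 88 mm, Ī = 3 456 000 mm⁴.
Centroid: ȳ = ΣA·y / ΣA = 45.341 mm.
Transfer each piece to the horizontal axis through the centroid using Ī + A·d² with d = y − 45.341:
  flange: d = -31.341 mm → contributes +4 106 602 mm⁴
  web: d = 42.659 mm → contributes +8 696 953 mm⁴
Total I = 12 803 555 mm⁴.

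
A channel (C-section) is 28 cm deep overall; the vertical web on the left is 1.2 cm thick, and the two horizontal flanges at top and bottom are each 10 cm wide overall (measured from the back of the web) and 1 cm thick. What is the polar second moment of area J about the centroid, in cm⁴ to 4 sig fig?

Split into non-overlapping primitives; take the origin at the lower-left of the bounding box.
Web: 1.2 × 28, A = 33.6 cm², y = 14 cm, Ī = 2195.2 cm⁴.
Top flange (beyond web): 8.8 × 1, A = 8.8 cm², y = 27.5 cm, Ī = 0.733333 cm⁴.
Bottom flange (beyond web): 8.8 × 1, A = 8.8 cm², y = 0.5 cm, Ī = 0.733333 cm⁴.
By symmetry the centroid is at mid-height, ȳ = 14 cm.
Transfer each piece to the centroidal x-axis using Ī + A·d² with d = y − 14:
  web: d = 0 cm → contributes +2195.2 cm⁴
  top flange (beyond web): d = 13.5 cm → contributes +1604.53 cm⁴
  bottom flange (beyond web): d = -13.5 cm → contributes +1604.53 cm⁴
Total I = 5404.27 cm⁴.
For the y-axis: x̄ = 2.31875 cm.
Repeating about the centroidal y-axis gives I_y = 406.361 cm⁴.
Polar second moment: J = I_x + I_y = 5810.63 cm⁴.

J ≈ 5811 cm⁴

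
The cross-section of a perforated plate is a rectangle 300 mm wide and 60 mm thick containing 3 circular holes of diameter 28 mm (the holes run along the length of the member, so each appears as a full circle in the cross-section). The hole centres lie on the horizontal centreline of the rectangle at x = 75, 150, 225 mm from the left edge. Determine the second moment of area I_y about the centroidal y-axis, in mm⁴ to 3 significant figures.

Split into non-overlapping primitives; take the origin at the lower-left of the bounding box.
Plate: 300 × 60, A = 18 000 mm², x = 150 mm, Ī = 135 000 000 mm⁴.
Hole 1 (subtracted): ⌀28, A = 615.75 mm², x = 75 mm, Ī = 30 172 mm⁴.
Hole 2 (subtracted): ⌀28, A = 615.75 mm², x = 150 mm, Ī = 30 172 mm⁴.
Hole 3 (subtracted): ⌀28, A = 615.75 mm², x = 225 mm, Ī = 30 172 mm⁴.
By symmetry the centroid is at mid-width, x̄ = 150 mm.
Transfer each piece to the centroidal y-axis using Ī + A·d² with d = x − 150:
  plate: d = 0 mm → contributes +135 000 000 mm⁴
  hole 1: d = -75 mm → contributes −3 493 778 mm⁴
  hole 2: d = 0 mm → contributes −30 172 mm⁴
  hole 3: d = 75 mm → contributes −3 493 778 mm⁴
Total I = 127 982 273 mm⁴.

I_y ≈ 1.28 × 10⁸ mm⁴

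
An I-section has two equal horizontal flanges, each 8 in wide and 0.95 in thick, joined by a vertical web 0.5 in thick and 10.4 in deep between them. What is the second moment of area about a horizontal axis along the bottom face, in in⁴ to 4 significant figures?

Break the section into simple shapes (no overlaps), measuring from the bottom-left corner of the bounding box.
Bottom flange: 8 × 0.95, A = 7.6 in², y = 0.475 in, Ī = 0.571583 in⁴.
Web: 0.5 × 10.4, A = 5.2 in², y = 6.15 in, Ī = 46.8693 in⁴.
Top flange: 8 × 0.95, A = 7.6 in², y = 11.825 in, Ī = 0.571583 in⁴.
Transfer each piece to the base of the section using Ī + A·d² with d = y − 0:
  bottom flange: d = 0.475 in → contributes +2.28633 in⁴
  web: d = 6.15 in → contributes +243.546 in⁴
  top flange: d = 11.825 in → contributes +1063.28 in⁴
Total I = 1309.12 in⁴.

I_base ≈ 1309 in⁴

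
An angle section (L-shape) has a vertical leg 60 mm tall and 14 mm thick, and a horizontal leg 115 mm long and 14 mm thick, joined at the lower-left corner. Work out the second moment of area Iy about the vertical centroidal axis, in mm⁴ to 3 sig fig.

Split into non-overlapping primitives; take the origin at the lower-left of the bounding box.
Vertical leg: 14 × 60, A = 840 mm², x = 7 mm, Ī = 13 720 mm⁴.
Horizontal leg (remainder): 101 × 14, A = 1 414 mm², x = 64.5 mm, Ī = 1 202 018 mm⁴.
Centroid: x̄ = ΣA·x / ΣA = 43.071 mm.
Transfer each piece to the vertical centroidal axis using Ī + A·d² with d = x − 43.071:
  vertical leg: d = -36.071 mm → contributes +1 106 684 mm⁴
  horizontal leg (remainder): d = 21.429 mm → contributes +1 851 304 mm⁴
Total I = 2 957 988 mm⁴.

Iy ≈ 2.96 × 10⁶ mm⁴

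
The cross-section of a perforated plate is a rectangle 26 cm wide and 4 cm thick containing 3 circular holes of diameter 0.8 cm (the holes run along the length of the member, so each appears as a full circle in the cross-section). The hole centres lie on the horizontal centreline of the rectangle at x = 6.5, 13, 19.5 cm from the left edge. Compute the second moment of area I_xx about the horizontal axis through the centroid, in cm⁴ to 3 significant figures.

Split into non-overlapping primitives; take the origin at the lower-left of the bounding box.
Plate: 26 × 4, A = 104 cm², y = 2 cm, Ī = 138.67 cm⁴.
Hole 1 (subtracted): ⌀0.8, A = 0.50265 cm², y = 2 cm, Ī = 0.020106 cm⁴.
Hole 2 (subtracted): ⌀0.8, A = 0.50265 cm², y = 2 cm, Ī = 0.020106 cm⁴.
Hole 3 (subtracted): ⌀0.8, A = 0.50265 cm², y = 2 cm, Ī = 0.020106 cm⁴.
By symmetry the centroid is at mid-height, ȳ = 2 cm.
All pieces are centred on the horizontal axis through the centroid, so I = ΣĪ (holes subtracted) = 138.61 cm⁴.

I_xx ≈ 139 cm⁴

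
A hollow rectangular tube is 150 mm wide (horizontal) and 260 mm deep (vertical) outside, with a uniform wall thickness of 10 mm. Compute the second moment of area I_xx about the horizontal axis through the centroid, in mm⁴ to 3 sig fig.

Decompose the section into non-overlapping parts with the origin at the bottom-left of its bounding rectangle.
Outer rectangle: 150 × 260, A = 39 000 mm², y = 130 mm, Ī = 219 700 000 mm⁴.
Inner void (subtracted): 130 × 240, A = 31 200 mm², y = 130 mm, Ī = 149 760 000 mm⁴.
By symmetry the centroid is at mid-height, ȳ = 130 mm.
All pieces are centred on the horizontal axis through the centroid, so I = ΣĪ (holes subtracted) = 69 940 000 mm⁴.

I_xx ≈ 6.99 × 10⁷ mm⁴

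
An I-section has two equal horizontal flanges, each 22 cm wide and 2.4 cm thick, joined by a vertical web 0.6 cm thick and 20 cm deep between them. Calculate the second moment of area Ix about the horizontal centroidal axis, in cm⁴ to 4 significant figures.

Split into non-overlapping primitives; take the origin at the lower-left of the bounding box.
Bottom flange: 22 × 2.4, A = 52.8 cm², y = 1.2 cm, Ī = 25.344 cm⁴.
Web: 0.6 × 20, A = 12 cm², y = 12.4 cm, Ī = 400 cm⁴.
Top flange: 22 × 2.4, A = 52.8 cm², y = 23.6 cm, Ī = 25.344 cm⁴.
By symmetry the centroid is at mid-height, ȳ = 12.4 cm.
Transfer each piece to the horizontal centroidal axis using Ī + A·d² with d = y − 12.4:
  bottom flange: d = -11.2 cm → contributes +6648.58 cm⁴
  web: d = 0 cm → contributes +400 cm⁴
  top flange: d = 11.2 cm → contributes +6648.58 cm⁴
Total I = 13697.2 cm⁴.

Ix ≈ 1.370 × 10⁴ cm⁴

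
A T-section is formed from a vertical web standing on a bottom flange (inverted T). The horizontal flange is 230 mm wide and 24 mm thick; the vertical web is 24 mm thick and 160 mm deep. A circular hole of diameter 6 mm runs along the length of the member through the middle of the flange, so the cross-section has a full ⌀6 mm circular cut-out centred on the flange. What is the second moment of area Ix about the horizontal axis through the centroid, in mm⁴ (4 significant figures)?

Treat the section as a set of non-overlapping primitives; coordinates are from the bounding-box lower-left.
Flange: 230 × 24, A = 5 520 mm², y = 12 mm, Ī = 264 960 mm⁴.
Web: 24 × 160, A = 3 840 mm², y = 104 mm, Ī = 8 192 000 mm⁴.
Hole (subtracted): ⌀6, A = 28.2743 mm², y = 12 mm, Ī = 63.6173 mm⁴.
Centroid: ȳ = ΣA·y / ΣA = 49.8579 mm.
Transfer each piece to the horizontal axis through the centroid using Ī + A·d² with d = y − 49.8579:
  flange: d = -37.8579 mm → contributes +8 176 358 mm⁴
  web: d = 54.1421 mm → contributes +19 448 429 mm⁴
  hole: d = -37.8579 mm → contributes −40587.1 mm⁴
Total I = 27 584 200 mm⁴.

Ix ≈ 2.758 × 10⁷ mm⁴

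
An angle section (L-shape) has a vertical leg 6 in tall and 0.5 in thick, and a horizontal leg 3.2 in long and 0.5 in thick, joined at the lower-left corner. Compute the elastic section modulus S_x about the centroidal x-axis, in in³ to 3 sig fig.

Break the section into simple shapes (no overlaps), measuring from the bottom-left corner of the bounding box.
Vertical leg: 0.5 × 6, A = 3 in², y = 3 in, Ī = 9 in⁴.
Horizontal leg (remainder): 2.7 × 0.5, A = 1.35 in², y = 0.25 in, Ī = 0.028125 in⁴.
Centroid: ȳ = ΣA·y / ΣA = 2.1466 in.
Transfer each piece to the centroidal x-axis using Ī + A·d² with d = y − 2.1466:
  vertical leg: d = 0.85345 in → contributes +11.185 in⁴
  horizontal leg (remainder): d = -1.8966 in → contributes +4.884 in⁴
Total I = 16.069 in⁴.
Extreme fibre distance c = 3.8534 in; S = I/c = 4.1701 in³.

S_x ≈ 4.17 in³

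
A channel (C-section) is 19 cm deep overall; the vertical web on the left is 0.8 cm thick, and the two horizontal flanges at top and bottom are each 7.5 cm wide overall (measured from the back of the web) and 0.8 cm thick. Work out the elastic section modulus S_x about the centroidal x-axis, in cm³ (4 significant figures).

Treat the section as a set of non-overlapping primitives; coordinates are from the bounding-box lower-left.
Web: 0.8 × 19, A = 15.2 cm², y = 9.5 cm, Ī = 457.267 cm⁴.
Top flange (beyond web): 6.7 × 0.8, A = 5.36 cm², y = 18.6 cm, Ī = 0.285867 cm⁴.
Bottom flange (beyond web): 6.7 × 0.8, A = 5.36 cm², y = 0.4 cm, Ī = 0.285867 cm⁴.
By symmetry the centroid is at mid-height, ȳ = 9.5 cm.
Transfer each piece to the centroidal x-axis using Ī + A·d² with d = y − 9.5:
  web: d = 0 cm → contributes +457.267 cm⁴
  top flange (beyond web): d = 9.1 cm → contributes +444.147 cm⁴
  bottom flange (beyond web): d = -9.1 cm → contributes +444.147 cm⁴
Total I = 1345.56 cm⁴.
Extreme fibre distance c = 9.5 cm; S = I/c = 141.638 cm³.

S_x ≈ 141.6 cm³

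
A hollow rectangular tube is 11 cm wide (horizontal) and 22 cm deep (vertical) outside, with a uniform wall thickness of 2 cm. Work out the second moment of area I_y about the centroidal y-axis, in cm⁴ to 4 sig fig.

Break the section into simple shapes (no overlaps), measuring from the bottom-left corner of the bounding box.
Outer rectangle: 11 × 22, A = 242 cm², x = 5.5 cm, Ī = 2440.17 cm⁴.
Inner void (subtracted): 7 × 18, A = 126 cm², x = 5.5 cm, Ī = 514.5 cm⁴.
By symmetry the centroid is at mid-width, x̄ = 5.5 cm.
All pieces are centred on the centroidal y-axis, so I = ΣĪ (holes subtracted) = 1925.67 cm⁴.

I_y ≈ 1926 cm⁴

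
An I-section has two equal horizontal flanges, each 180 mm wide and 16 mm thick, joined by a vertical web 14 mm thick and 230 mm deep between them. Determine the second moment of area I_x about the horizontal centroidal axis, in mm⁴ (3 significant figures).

I_x ≈ 1.01 × 10⁸ mm⁴

Decompose the section into non-overlapping parts with the origin at the bottom-left of its bounding rectangle.
Bottom flange: 180 × 16, A = 2 880 mm², y = 8 mm, Ī = 61 440 mm⁴.
Web: 14 × 230, A = 3 220 mm², y = 131 mm, Ī = 14 194 833 mm⁴.
Top flange: 180 × 16, A = 2 880 mm², y = 254 mm, Ī = 61 440 mm⁴.
By symmetry the centroid is at mid-height, ȳ = 131 mm.
Transfer each piece to the horizontal centroidal axis using Ī + A·d² with d = y − 131:
  bottom flange: d = -123 mm → contributes +43 632 960 mm⁴
  web: d = 0 mm → contributes +14 194 833 mm⁴
  top flange: d = 123 mm → contributes +43 632 960 mm⁴
Total I = 101 460 753 mm⁴.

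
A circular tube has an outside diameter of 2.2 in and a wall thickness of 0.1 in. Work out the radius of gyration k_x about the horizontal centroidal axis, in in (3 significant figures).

k_x ≈ 0.743 in

Split into non-overlapping primitives; take the origin at the lower-left of the bounding box.
Outer circle: ⌀2.2, A = 3.8013 in², y = 1.1 in, Ī = 1.1499 in⁴.
Bore (subtracted): ⌀2, A = 3.1416 in², y = 1.1 in, Ī = 0.7854 in⁴.
By symmetry the centroid is at mid-height, ȳ = 1.1 in.
All pieces are centred on the horizontal centroidal axis, so I = ΣĪ (holes subtracted) = 0.3645 in⁴.
Radius of gyration: k = √(I/A) = √(0.3645 / 0.65973) = 0.7433 in.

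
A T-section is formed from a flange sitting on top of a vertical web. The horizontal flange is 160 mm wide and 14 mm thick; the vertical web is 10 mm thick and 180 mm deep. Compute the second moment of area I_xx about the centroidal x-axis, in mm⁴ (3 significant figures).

I_xx ≈ 1.43 × 10⁷ mm⁴

Split into non-overlapping primitives; take the origin at the lower-left of the bounding box.
Flange: 160 × 14, A = 2 240 mm², y = 187 mm, Ī = 36 587 mm⁴.
Web: 10 × 180, A = 1 800 mm², y = 90 mm, Ī = 4 860 000 mm⁴.
Centroid: ȳ = ΣA·y / ΣA = 143.78 mm.
Transfer each piece to the centroidal x-axis using Ī + A·d² with d = y − 143.78:
  flange: d = 43.218 mm → contributes +4 220 414 mm⁴
  web: d = -53.782 mm → contributes +10 066 541 mm⁴
Total I = 14 286 955 mm⁴.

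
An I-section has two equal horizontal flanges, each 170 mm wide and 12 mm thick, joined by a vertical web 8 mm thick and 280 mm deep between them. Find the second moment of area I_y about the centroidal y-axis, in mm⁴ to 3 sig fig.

Break the section into simple shapes (no overlaps), measuring from the bottom-left corner of the bounding box.
Bottom flange: 170 × 12, A = 2 040 mm², x = 85 mm, Ī = 4 913 000 mm⁴.
Web: 8 × 280, A = 2 240 mm², x = 85 mm, Ī = 11 947 mm⁴.
Top flange: 170 × 12, A = 2 040 mm², x = 85 mm, Ī = 4 913 000 mm⁴.
By symmetry the centroid is at mid-width, x̄ = 85 mm.
All pieces are centred on the centroidal y-axis, so I = ΣĪ = 9 837 947 mm⁴.

I_y ≈ 9.84 × 10⁶ mm⁴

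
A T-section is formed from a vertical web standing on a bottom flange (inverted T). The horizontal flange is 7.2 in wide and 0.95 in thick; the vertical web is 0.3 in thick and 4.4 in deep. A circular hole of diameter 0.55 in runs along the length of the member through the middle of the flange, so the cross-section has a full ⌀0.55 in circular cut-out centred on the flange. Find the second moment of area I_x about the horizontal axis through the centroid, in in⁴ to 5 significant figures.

I_x ≈ 10.511 in⁴

Split into non-overlapping primitives; take the origin at the lower-left of the bounding box.
Flange: 7.2 × 0.95, A = 6.84 in², y = 0.475 in, Ī = 0.514425 in⁴.
Web: 0.3 × 4.4, A = 1.32 in², y = 3.15 in, Ī = 2.1296 in⁴.
Hole (subtracted): ⌀0.55, A = 0.2375829 in², y = 0.475 in, Ī = 0.004491803 in⁴.
Centroid: ȳ = ΣA·y / ΣA = 0.9206973 in.
Transfer each piece to the horizontal axis through the centroid using Ī + A·d² with d = y − 0.9206973:
  flange: d = -0.4456973 in → contributes +1.873164 in⁴
  web: d = 2.229303 in → contributes +8.689723 in⁴
  hole: d = -0.4456973 in → contributes −0.05168673 in⁴
Total I = 10.5112 in⁴.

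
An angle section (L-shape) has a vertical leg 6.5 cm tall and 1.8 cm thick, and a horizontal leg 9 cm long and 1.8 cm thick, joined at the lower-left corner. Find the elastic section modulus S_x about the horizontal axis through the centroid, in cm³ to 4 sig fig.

S_x ≈ 17.54 cm³

Treat the section as a set of non-overlapping primitives; coordinates are from the bounding-box lower-left.
Vertical leg: 1.8 × 6.5, A = 11.7 cm², y = 3.25 cm, Ī = 41.1938 cm⁴.
Horizontal leg (remainder): 7.2 × 1.8, A = 12.96 cm², y = 0.9 cm, Ī = 3.4992 cm⁴.
Centroid: ȳ = ΣA·y / ΣA = 2.01496 cm.
Transfer each piece to the horizontal axis through the centroid using Ī + A·d² with d = y − 2.01496:
  vertical leg: d = 1.23504 cm → contributes +59.0399 cm⁴
  horizontal leg (remainder): d = -1.11496 cm → contributes +19.6103 cm⁴
Total I = 78.6503 cm⁴.
Extreme fibre distance c = 4.48504 cm; S = I/c = 17.5362 cm³.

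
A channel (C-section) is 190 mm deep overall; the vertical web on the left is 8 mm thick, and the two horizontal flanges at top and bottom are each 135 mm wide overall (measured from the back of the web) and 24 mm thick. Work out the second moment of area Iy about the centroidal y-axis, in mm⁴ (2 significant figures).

Iy ≈ 1.4 × 10⁷ mm⁴

Break the section into simple shapes (no overlaps), measuring from the bottom-left corner of the bounding box.
Web: 8 × 190, A = 1 520 mm², x = 4 mm, Ī = 8 107 mm⁴.
Top flange (beyond web): 127 × 24, A = 3 048 mm², x = 71.5 mm, Ī = 4 096 766 mm⁴.
Bottom flange (beyond web): 127 × 24, A = 3 048 mm², x = 71.5 mm, Ī = 4 096 766 mm⁴.
Centroid: x̄ = ΣA·x / ΣA = 58.03 mm.
Transfer each piece to the centroidal y-axis using Ī + A·d² with d = x − 58.03:
  web: d = -54.03 mm → contributes +4 445 084 mm⁴
  top flange (beyond web): d = 13.47 mm → contributes +4 649 932 mm⁴
  bottom flange (beyond web): d = 13.47 mm → contributes +4 649 932 mm⁴
Total I = 13 744 949 mm⁴.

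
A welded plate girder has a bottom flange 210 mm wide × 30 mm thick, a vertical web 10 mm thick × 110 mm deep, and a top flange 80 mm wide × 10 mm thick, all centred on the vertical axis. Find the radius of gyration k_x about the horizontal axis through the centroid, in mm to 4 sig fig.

k_x ≈ 44.86 mm

Split into non-overlapping primitives; take the origin at the lower-left of the bounding box.
Bottom plate: 210 × 30, A = 6 300 mm², y = 15 mm, Ī = 472 500 mm⁴.
Web plate: 10 × 110, A = 1 100 mm², y = 85 mm, Ī = 1 109 167 mm⁴.
Top plate: 80 × 10, A = 800 mm², y = 145 mm, Ī = 6666.67 mm⁴.
Centroid: ȳ = ΣA·y / ΣA = 37.0732 mm.
Transfer each piece to the horizontal axis through the centroid using Ī + A·d² with d = y − 37.0732:
  bottom plate: d = -22.0732 mm → contributes +3 542 017 mm⁴
  web plate: d = 47.9268 mm → contributes +3 635 846 mm⁴
  top plate: d = 107.927 mm → contributes +9 325 227 mm⁴
Total I = 16 503 089 mm⁴.
Radius of gyration: k = √(I/A) = √(16 503 089 / 8 200) = 44.8617 mm.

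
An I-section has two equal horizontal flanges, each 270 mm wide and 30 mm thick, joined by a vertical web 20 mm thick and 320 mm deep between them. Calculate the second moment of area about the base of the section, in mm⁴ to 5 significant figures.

Treat the section as a set of non-overlapping primitives; coordinates are from the bounding-box lower-left.
Bottom flange: 270 × 30, A = 8 100 mm², y = 15 mm, Ī = 607 500 mm⁴.
Web: 20 × 320, A = 6 400 mm², y = 190 mm, Ī = 54 613 333 mm⁴.
Top flange: 270 × 30, A = 8 100 mm², y = 365 mm, Ī = 607 500 mm⁴.
Transfer each piece to the bottom edge using Ī + A·d² with d = y − 0:
  bottom flange: d = 15 mm → contributes +2 430 000 mm⁴
  web: d = 190 mm → contributes +285 653 333 mm⁴
  top flange: d = 365 mm → contributes +1 079 730 000 mm⁴
Total I = 1 367 813 333 mm⁴.

I_base ≈ 1.3678 × 10⁹ mm⁴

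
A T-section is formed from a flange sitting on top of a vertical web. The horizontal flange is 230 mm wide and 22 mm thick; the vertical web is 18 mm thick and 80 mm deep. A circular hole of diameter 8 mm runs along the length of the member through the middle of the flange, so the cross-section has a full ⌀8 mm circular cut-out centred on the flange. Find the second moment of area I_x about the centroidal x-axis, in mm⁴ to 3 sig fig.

I_x ≈ 3.88 × 10⁶ mm⁴

Decompose the section into non-overlapping parts with the origin at the bottom-left of its bounding rectangle.
Flange: 230 × 22, A = 5 060 mm², y = 91 mm, Ī = 204 087 mm⁴.
Web: 18 × 80, A = 1 440 mm², y = 40 mm, Ī = 768 000 mm⁴.
Hole (subtracted): ⌀8, A = 50.265 mm², y = 91 mm, Ī = 201.06 mm⁴.
Centroid: ȳ = ΣA·y / ΣA = 79.613 mm.
Transfer each piece to the centroidal x-axis using Ī + A·d² with d = y − 79.613:
  flange: d = 11.387 mm → contributes +860 129 mm⁴
  web: d = -39.613 mm → contributes +3 027 689 mm⁴
  hole: d = 11.387 mm → contributes −6718.1 mm⁴
Total I = 3 881 100 mm⁴.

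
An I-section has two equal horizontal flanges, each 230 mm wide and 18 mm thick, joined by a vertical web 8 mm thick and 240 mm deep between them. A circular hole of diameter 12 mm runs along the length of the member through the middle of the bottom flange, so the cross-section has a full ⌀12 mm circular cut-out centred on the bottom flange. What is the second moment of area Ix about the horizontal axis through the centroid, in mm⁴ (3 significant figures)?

Ix ≈ 1.45 × 10⁸ mm⁴

Treat the section as a set of non-overlapping primitives; coordinates are from the bounding-box lower-left.
Bottom flange: 230 × 18, A = 4 140 mm², y = 9 mm, Ī = 111 780 mm⁴.
Web: 8 × 240, A = 1 920 mm², y = 138 mm, Ī = 9 216 000 mm⁴.
Top flange: 230 × 18, A = 4 140 mm², y = 267 mm, Ī = 111 780 mm⁴.
Hole (subtracted): ⌀12, A = 113.1 mm², y = 9 mm, Ī = 1017.9 mm⁴.
Centroid: ȳ = ΣA·y / ΣA = 139.45 mm.
Transfer each piece to the horizontal axis through the centroid using Ī + A·d² with d = y − 139.45:
  bottom flange: d = -130.45 mm → contributes +70 559 095 mm⁴
  web: d = -1.4464 mm → contributes +9 220 017 mm⁴
  top flange: d = 127.55 mm → contributes +67 469 267 mm⁴
  hole: d = -130.45 mm → contributes −1 925 512 mm⁴
Total I = 145 322 867 mm⁴.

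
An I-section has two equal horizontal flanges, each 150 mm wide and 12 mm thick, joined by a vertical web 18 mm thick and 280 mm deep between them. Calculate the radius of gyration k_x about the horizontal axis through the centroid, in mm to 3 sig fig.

k_x ≈ 113 mm

Decompose the section into non-overlapping parts with the origin at the bottom-left of its bounding rectangle.
Bottom flange: 150 × 12, A = 1 800 mm², y = 6 mm, Ī = 21 600 mm⁴.
Web: 18 × 280, A = 5 040 mm², y = 152 mm, Ī = 32 928 000 mm⁴.
Top flange: 150 × 12, A = 1 800 mm², y = 298 mm, Ī = 21 600 mm⁴.
By symmetry the centroid is at mid-height, ȳ = 152 mm.
Transfer each piece to the horizontal axis through the centroid using Ī + A·d² with d = y − 152:
  bottom flange: d = -146 mm → contributes +38 390 400 mm⁴
  web: d = 0 mm → contributes +32 928 000 mm⁴
  top flange: d = 146 mm → contributes +38 390 400 mm⁴
Total I = 109 708 800 mm⁴.
Radius of gyration: k = √(I/A) = √(109 708 800 / 8 640) = 112.68 mm.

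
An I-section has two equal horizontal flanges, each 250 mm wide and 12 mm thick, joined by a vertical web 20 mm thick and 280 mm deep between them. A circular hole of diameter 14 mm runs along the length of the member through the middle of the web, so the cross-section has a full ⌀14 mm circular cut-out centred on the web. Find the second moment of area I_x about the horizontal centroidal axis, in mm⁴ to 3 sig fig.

Break the section into simple shapes (no overlaps), measuring from the bottom-left corner of the bounding box.
Bottom flange: 250 × 12, A = 3 000 mm², y = 6 mm, Ī = 36 000 mm⁴.
Web: 20 × 280, A = 5 600 mm², y = 152 mm, Ī = 36 586 667 mm⁴.
Top flange: 250 × 12, A = 3 000 mm², y = 298 mm, Ī = 36 000 mm⁴.
Hole (subtracted): ⌀14, A = 153.94 mm², y = 152 mm, Ī = 1885.7 mm⁴.
By symmetry the centroid is at mid-height, ȳ = 152 mm.
Transfer each piece to the horizontal centroidal axis using Ī + A·d² with d = y − 152:
  bottom flange: d = -146 mm → contributes +63 984 000 mm⁴
  web: d = 0 mm → contributes +36 586 667 mm⁴
  top flange: d = 146 mm → contributes +63 984 000 mm⁴
  hole: d = 0 mm → contributes −1885.7 mm⁴
Total I = 164 552 781 mm⁴.

I_x ≈ 1.65 × 10⁸ mm⁴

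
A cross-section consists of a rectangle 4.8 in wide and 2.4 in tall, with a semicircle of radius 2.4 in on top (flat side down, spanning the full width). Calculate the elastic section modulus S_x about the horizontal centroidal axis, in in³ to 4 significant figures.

Break the section into simple shapes (no overlaps), measuring from the bottom-left corner of the bounding box.
Rectangular body: 4.8 × 2.4, A = 11.52 in², y = 1.2 in, Ī = 5.5296 in⁴.
Semicircular cap: semicircle r = 2.4, A = 9.04779 in², y = 3.41859 in, Ī = 3.64147 in⁴.
Centroid: ȳ = ΣA·y / ΣA = 2.17596 in.
Transfer each piece to the horizontal centroidal axis using Ī + A·d² with d = y − 2.17596:
  rectangular body: d = -0.97596 in → contributes +16.5024 in⁴
  semicircular cap: d = 1.24263 in → contributes +17.6125 in⁴
Total I = 34.1148 in⁴.
Extreme fibre distance c = 2.62404 in; S = I/c = 13.0009 in³.

S_x ≈ 13.00 in³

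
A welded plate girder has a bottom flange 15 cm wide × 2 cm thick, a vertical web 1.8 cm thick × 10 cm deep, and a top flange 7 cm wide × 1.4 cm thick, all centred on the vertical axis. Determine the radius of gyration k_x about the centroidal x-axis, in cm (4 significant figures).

k_x ≈ 4.730 cm

Treat the section as a set of non-overlapping primitives; coordinates are from the bounding-box lower-left.
Bottom plate: 15 × 2, A = 30 cm², y = 1 cm, Ī = 10 cm⁴.
Web plate: 1.8 × 10, A = 18 cm², y = 7 cm, Ī = 150 cm⁴.
Top plate: 7 × 1.4, A = 9.8 cm², y = 12.7 cm, Ī = 1.60067 cm⁴.
Centroid: ȳ = ΣA·y / ΣA = 4.85225 cm.
Transfer each piece to the centroidal x-axis using Ī + A·d² with d = y − 4.85225:
  bottom plate: d = -3.85225 cm → contributes +455.195 cm⁴
  web plate: d = 2.14775 cm → contributes +233.031 cm⁴
  top plate: d = 7.84775 cm → contributes +605.155 cm⁴
Total I = 1293.38 cm⁴.
Radius of gyration: k = √(I/A) = √(1293.38 / 57.8) = 4.73042 cm.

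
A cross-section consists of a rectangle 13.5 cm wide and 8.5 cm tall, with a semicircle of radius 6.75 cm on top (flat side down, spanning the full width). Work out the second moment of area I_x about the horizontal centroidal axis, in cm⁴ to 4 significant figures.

I_x ≈ 3150 cm⁴

Split into non-overlapping primitives; take the origin at the lower-left of the bounding box.
Rectangular body: 13.5 × 8.5, A = 114.75 cm², y = 4.25 cm, Ī = 690.891 cm⁴.
Semicircular cap: semicircle r = 6.75, A = 71.5694 cm², y = 11.3648 cm, Ī = 227.849 cm⁴.
Centroid: ȳ = ΣA·y / ΣA = 6.98295 cm.
Transfer each piece to the horizontal centroidal axis using Ī + A·d² with d = y − 6.98295:
  rectangular body: d = -2.73295 cm → contributes +1547.96 cm⁴
  semicircular cap: d = 4.38184 cm → contributes +1602.02 cm⁴
Total I = 3149.98 cm⁴.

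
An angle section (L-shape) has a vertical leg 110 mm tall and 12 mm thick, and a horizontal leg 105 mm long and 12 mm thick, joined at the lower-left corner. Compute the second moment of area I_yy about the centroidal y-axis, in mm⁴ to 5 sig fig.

Break the section into simple shapes (no overlaps), measuring from the bottom-left corner of the bounding box.
Vertical leg: 12 × 110, A = 1 320 mm², x = 6 mm, Ī = 15 840 mm⁴.
Horizontal leg (remainder): 93 × 12, A = 1 116 mm², x = 58.5 mm, Ī = 804 357 mm⁴.
Centroid: x̄ = ΣA·x / ΣA = 30.05172 mm.
Transfer each piece to the centroidal y-axis using Ī + A·d² with d = x − 30.05172:
  vertical leg: d = -24.05172 mm → contributes +779440.8 mm⁴
  horizontal leg (remainder): d = 28.44828 mm → contributes +1 707 541 mm⁴
Total I = 2 486 981 mm⁴.

I_yy ≈ 2.4870 × 10⁶ mm⁴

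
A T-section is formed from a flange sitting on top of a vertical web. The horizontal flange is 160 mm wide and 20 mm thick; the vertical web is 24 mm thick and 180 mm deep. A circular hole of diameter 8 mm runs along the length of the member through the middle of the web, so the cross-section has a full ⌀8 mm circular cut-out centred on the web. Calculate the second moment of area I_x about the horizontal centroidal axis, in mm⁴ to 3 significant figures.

Decompose the section into non-overlapping parts with the origin at the bottom-left of its bounding rectangle.
Flange: 160 × 20, A = 3 200 mm², y = 190 mm, Ī = 106 667 mm⁴.
Web: 24 × 180, A = 4 320 mm², y = 90 mm, Ī = 11 664 000 mm⁴.
Hole (subtracted): ⌀8, A = 50.265 mm², y = 90 mm, Ī = 201.06 mm⁴.
Centroid: ȳ = ΣA·y / ΣA = 132.84 mm.
Transfer each piece to the horizontal centroidal axis using Ī + A·d² with d = y − 132.84:
  flange: d = 57.16 mm → contributes +10 562 084 mm⁴
  web: d = -42.84 mm → contributes +19 592 178 mm⁴
  hole: d = -42.84 mm → contributes −92 450 mm⁴
Total I = 30 061 812 mm⁴.

I_x ≈ 3.01 × 10⁷ mm⁴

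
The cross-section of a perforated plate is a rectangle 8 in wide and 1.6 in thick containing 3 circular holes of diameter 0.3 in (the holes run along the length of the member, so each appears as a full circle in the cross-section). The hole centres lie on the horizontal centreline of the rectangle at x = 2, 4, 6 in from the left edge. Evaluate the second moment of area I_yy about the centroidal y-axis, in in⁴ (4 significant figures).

Decompose the section into non-overlapping parts with the origin at the bottom-left of its bounding rectangle.
Plate: 8 × 1.6, A = 12.8 in², x = 4 in, Ī = 68.2667 in⁴.
Hole 1 (subtracted): ⌀0.3, A = 0.0706858 in², x = 2 in, Ī = 0.000397608 in⁴.
Hole 2 (subtracted): ⌀0.3, A = 0.0706858 in², x = 4 in, Ī = 0.000397608 in⁴.
Hole 3 (subtracted): ⌀0.3, A = 0.0706858 in², x = 6 in, Ī = 0.000397608 in⁴.
By symmetry the centroid is at mid-width, x̄ = 4 in.
Transfer each piece to the centroidal y-axis using Ī + A·d² with d = x − 4:
  plate: d = 0 in → contributes +68.2667 in⁴
  hole 1: d = -2 in → contributes −0.283141 in⁴
  hole 2: d = 0 in → contributes −0.000397608 in⁴
  hole 3: d = 2 in → contributes −0.283141 in⁴
Total I = 67.7 in⁴.

I_yy ≈ 67.70 in⁴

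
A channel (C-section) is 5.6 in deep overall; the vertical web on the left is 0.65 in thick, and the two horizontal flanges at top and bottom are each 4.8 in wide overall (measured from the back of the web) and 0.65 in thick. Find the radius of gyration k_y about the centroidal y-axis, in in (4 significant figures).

Break the section into simple shapes (no overlaps), measuring from the bottom-left corner of the bounding box.
Web: 0.65 × 5.6, A = 3.64 in², x = 0.325 in, Ī = 0.128158 in⁴.
Top flange (beyond web): 4.15 × 0.65, A = 2.6975 in², x = 2.725 in, Ī = 3.87147 in⁴.
Bottom flange (beyond web): 4.15 × 0.65, A = 2.6975 in², x = 2.725 in, Ī = 3.87147 in⁴.
Centroid: x̄ = ΣA·x / ΣA = 1.75809 in.
Transfer each piece to the centroidal y-axis using Ī + A·d² with d = x − 1.75809:
  web: d = -1.43309 in → contributes +7.60383 in⁴
  top flange (beyond web): d = 0.966906 in → contributes +6.39339 in⁴
  bottom flange (beyond web): d = 0.966906 in → contributes +6.39339 in⁴
Total I = 20.3906 in⁴.
Radius of gyration: k = √(I/A) = √(20.3906 / 9.035) = 1.50228 in.

k_y ≈ 1.502 in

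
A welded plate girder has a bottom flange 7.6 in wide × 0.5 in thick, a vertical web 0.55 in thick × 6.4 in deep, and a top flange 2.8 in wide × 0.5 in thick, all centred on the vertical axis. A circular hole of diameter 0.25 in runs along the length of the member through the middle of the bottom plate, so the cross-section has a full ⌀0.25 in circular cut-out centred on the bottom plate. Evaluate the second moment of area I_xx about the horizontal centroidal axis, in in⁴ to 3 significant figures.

I_xx ≈ 65.8 in⁴

Treat the section as a set of non-overlapping primitives; coordinates are from the bounding-box lower-left.
Bottom plate: 7.6 × 0.5, A = 3.8 in², y = 0.25 in, Ī = 0.079167 in⁴.
Web plate: 0.55 × 6.4, A = 3.52 in², y = 3.7 in, Ī = 12.015 in⁴.
Top plate: 2.8 × 0.5, A = 1.4 in², y = 7.15 in, Ī = 0.029167 in⁴.
Hole (subtracted): ⌀0.25, A = 0.049087 in², y = 0.25 in, Ī = 0.00019175 in⁴.
Centroid: ȳ = ΣA·y / ΣA = 2.7646 in.
Transfer each piece to the horizontal centroidal axis using Ī + A·d² with d = y − 2.7646:
  bottom plate: d = -2.5146 in → contributes +24.108 in⁴
  web plate: d = 0.93539 in → contributes +15.095 in⁴
  top plate: d = 4.3854 in → contributes +26.953 in⁴
  hole: d = -2.5146 in → contributes −0.31059 in⁴
Total I = 65.845 in⁴.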